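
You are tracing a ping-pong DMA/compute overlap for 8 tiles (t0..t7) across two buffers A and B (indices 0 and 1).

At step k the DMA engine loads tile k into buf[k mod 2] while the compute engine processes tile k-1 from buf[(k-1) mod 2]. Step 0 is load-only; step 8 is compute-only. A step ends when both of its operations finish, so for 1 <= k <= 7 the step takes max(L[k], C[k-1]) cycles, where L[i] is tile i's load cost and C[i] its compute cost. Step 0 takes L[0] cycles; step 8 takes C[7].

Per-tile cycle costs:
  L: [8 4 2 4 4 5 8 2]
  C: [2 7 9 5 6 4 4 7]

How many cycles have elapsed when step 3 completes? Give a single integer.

  0. 8=8c; end=8; A:t0 B:-
  1. max(4,2)=4c; end=12; A:t0 B:t1
  2. max(2,7)=7c; end=19; A:t2 B:t1
  3. max(4,9)=9c; end=28; A:t2 B:t3
  4. max(4,5)=5c; end=33; A:t4 B:t3
  5. max(5,6)=6c; end=39; A:t4 B:t5
  6. max(8,4)=8c; end=47; A:t6 B:t5
  7. max(2,4)=4c; end=51; A:t6 B:t7
  8. 7=7c; end=58; A:t6 B:t7

end_cycle[3] = 28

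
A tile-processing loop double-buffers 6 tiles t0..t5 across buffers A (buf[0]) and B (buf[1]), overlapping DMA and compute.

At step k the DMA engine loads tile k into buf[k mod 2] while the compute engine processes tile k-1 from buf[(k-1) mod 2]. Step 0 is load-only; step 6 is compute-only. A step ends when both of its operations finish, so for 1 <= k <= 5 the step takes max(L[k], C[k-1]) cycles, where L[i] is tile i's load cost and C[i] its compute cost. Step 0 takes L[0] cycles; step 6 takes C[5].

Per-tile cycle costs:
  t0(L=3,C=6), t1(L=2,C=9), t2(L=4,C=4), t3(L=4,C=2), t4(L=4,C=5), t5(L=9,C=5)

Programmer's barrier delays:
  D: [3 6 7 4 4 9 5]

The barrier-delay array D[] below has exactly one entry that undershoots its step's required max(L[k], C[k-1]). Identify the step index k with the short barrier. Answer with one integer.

hazard at step 2

[0] required=L[0]=3=3 vs D=3 ok
[1] required=max(L[1]=2,C[0]=6)=6 vs D=6 ok
[2] required=max(L[2]=4,C[1]=9)=9 vs D=7 SHORT
[3] required=max(L[3]=4,C[2]=4)=4 vs D=4 ok
[4] required=max(L[4]=4,C[3]=2)=4 vs D=4 ok
[5] required=max(L[5]=9,C[4]=5)=9 vs D=9 ok
[6] required=C[5]=5=5 vs D=5 ok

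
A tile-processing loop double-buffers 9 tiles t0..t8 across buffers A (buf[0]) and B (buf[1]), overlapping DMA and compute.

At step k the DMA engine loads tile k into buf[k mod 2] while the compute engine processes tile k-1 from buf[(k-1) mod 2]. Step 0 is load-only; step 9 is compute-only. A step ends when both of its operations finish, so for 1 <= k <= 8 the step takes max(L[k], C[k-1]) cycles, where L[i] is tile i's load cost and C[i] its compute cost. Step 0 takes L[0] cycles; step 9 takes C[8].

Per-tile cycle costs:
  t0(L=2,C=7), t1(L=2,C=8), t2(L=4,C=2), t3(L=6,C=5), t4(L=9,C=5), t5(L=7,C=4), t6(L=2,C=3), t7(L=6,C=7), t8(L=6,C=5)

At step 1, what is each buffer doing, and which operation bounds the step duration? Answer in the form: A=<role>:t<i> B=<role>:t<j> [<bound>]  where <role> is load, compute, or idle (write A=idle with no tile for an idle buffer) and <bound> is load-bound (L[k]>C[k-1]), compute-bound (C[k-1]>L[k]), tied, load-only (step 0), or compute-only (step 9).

k=0 load=t0/2c comp=- wait=2 total=2
k=1 load=t1/2c comp=t0/7c wait=7 total=9
k=2 load=t2/4c comp=t1/8c wait=8 total=17
k=3 load=t3/6c comp=t2/2c wait=6 total=23
k=4 load=t4/9c comp=t3/5c wait=9 total=32
k=5 load=t5/7c comp=t4/5c wait=7 total=39
k=6 load=t6/2c comp=t5/4c wait=4 total=43
k=7 load=t7/6c comp=t6/3c wait=6 total=49
k=8 load=t8/6c comp=t7/7c wait=7 total=56
k=9 load=- comp=t8/5c wait=5 total=61

step 1: A=compute:t0 B=load:t1 [compute-bound]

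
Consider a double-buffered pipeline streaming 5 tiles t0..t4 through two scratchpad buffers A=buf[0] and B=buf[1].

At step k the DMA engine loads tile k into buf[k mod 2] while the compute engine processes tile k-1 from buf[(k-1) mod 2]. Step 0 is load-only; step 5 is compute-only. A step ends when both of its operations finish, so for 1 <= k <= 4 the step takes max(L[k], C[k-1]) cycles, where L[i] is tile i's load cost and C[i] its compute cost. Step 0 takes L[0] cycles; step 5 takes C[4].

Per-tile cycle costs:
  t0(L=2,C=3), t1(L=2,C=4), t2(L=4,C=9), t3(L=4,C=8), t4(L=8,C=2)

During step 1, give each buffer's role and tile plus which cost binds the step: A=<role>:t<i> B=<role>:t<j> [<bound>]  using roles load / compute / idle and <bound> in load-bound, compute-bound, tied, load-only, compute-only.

[0] DMA t0→A (2c) ∥ CU idle ⇒ 2c, clock 2
[1] DMA t1→B (2c) ∥ CU A:t0 (3c) ⇒ 3c, clock 5
[2] DMA t2→A (4c) ∥ CU B:t1 (4c) ⇒ 4c, clock 9
[3] DMA t3→B (4c) ∥ CU A:t2 (9c) ⇒ 9c, clock 18
[4] DMA t4→A (8c) ∥ CU B:t3 (8c) ⇒ 8c, clock 26
[5] DMA idle ∥ CU A:t4 (2c) ⇒ 2c, clock 28

step 1: A=compute:t0 B=load:t1 [compute-bound]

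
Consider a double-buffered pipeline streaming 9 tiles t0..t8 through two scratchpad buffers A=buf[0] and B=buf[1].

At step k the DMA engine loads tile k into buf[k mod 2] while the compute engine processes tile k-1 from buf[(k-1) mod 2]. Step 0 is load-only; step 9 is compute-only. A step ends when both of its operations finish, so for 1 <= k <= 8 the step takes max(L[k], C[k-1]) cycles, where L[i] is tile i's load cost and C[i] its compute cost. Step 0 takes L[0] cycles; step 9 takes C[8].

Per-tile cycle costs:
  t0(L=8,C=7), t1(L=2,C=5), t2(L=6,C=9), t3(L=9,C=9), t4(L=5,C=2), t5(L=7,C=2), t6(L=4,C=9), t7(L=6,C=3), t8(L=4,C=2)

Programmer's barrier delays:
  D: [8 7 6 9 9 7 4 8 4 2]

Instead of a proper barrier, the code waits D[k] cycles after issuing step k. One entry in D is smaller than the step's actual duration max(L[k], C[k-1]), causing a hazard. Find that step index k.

[0] required=L[0]=8=8 vs D=8 ok
[1] required=max(L[1]=2,C[0]=7)=7 vs D=7 ok
[2] required=max(L[2]=6,C[1]=5)=6 vs D=6 ok
[3] required=max(L[3]=9,C[2]=9)=9 vs D=9 ok
[4] required=max(L[4]=5,C[3]=9)=9 vs D=9 ok
[5] required=max(L[5]=7,C[4]=2)=7 vs D=7 ok
[6] required=max(L[6]=4,C[5]=2)=4 vs D=4 ok
[7] required=max(L[7]=6,C[6]=9)=9 vs D=8 SHORT
[8] required=max(L[8]=4,C[7]=3)=4 vs D=4 ok
[9] required=C[8]=2=2 vs D=2 ok

hazard at step 7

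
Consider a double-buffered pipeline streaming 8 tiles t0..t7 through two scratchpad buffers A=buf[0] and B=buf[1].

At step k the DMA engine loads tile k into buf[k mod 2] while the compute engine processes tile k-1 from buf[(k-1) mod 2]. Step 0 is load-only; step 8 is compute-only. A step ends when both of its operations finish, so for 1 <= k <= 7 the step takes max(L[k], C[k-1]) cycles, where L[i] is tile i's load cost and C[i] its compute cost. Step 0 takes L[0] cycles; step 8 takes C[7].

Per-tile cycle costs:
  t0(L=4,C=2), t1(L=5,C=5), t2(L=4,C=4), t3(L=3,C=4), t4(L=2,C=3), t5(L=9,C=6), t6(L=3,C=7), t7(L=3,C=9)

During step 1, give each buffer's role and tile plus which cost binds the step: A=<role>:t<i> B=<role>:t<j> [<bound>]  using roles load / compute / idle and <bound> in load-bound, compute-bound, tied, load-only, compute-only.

step 1: A=compute:t0 B=load:t1 [load-bound]

k=0 load=t0/4c comp=- wait=4 total=4
k=1 load=t1/5c comp=t0/2c wait=5 total=9
k=2 load=t2/4c comp=t1/5c wait=5 total=14
k=3 load=t3/3c comp=t2/4c wait=4 total=18
k=4 load=t4/2c comp=t3/4c wait=4 total=22
k=5 load=t5/9c comp=t4/3c wait=9 total=31
k=6 load=t6/3c comp=t5/6c wait=6 total=37
k=7 load=t7/3c comp=t6/7c wait=7 total=44
k=8 load=- comp=t7/9c wait=9 total=53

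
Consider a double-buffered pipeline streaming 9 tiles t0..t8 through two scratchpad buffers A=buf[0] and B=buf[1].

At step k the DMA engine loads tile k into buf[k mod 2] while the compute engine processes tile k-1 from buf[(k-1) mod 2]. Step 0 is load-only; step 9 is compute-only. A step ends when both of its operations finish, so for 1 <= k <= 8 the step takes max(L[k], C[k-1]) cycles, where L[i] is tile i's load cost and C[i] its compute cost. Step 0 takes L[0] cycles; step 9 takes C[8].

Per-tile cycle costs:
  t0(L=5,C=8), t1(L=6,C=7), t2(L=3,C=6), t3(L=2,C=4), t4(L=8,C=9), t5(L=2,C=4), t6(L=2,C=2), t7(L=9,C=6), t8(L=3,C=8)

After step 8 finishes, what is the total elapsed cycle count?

end_cycle[8] = 62

  0. 5=5c; end=5; A:t0 B:-
  1. max(6,8)=8c; end=13; A:t0 B:t1
  2. max(3,7)=7c; end=20; A:t2 B:t1
  3. max(2,6)=6c; end=26; A:t2 B:t3
  4. max(8,4)=8c; end=34; A:t4 B:t3
  5. max(2,9)=9c; end=43; A:t4 B:t5
  6. max(2,4)=4c; end=47; A:t6 B:t5
  7. max(9,2)=9c; end=56; A:t6 B:t7
  8. max(3,6)=6c; end=62; A:t8 B:t7
  9. 8=8c; end=70; A:t8 B:t7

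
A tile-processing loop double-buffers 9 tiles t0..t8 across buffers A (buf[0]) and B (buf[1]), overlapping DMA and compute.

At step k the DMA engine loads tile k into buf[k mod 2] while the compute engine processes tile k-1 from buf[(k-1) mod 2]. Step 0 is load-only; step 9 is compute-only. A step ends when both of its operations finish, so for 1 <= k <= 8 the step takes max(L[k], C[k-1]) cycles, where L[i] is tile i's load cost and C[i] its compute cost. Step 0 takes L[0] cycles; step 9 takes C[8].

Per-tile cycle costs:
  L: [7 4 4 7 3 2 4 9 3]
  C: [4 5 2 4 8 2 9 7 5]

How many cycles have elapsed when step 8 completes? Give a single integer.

  0. 7=7c; end=7; A:t0 B:-
  1. max(4,4)=4c; end=11; A:t0 B:t1
  2. max(4,5)=5c; end=16; A:t2 B:t1
  3. max(7,2)=7c; end=23; A:t2 B:t3
  4. max(3,4)=4c; end=27; A:t4 B:t3
  5. max(2,8)=8c; end=35; A:t4 B:t5
  6. max(4,2)=4c; end=39; A:t6 B:t5
  7. max(9,9)=9c; end=48; A:t6 B:t7
  8. max(3,7)=7c; end=55; A:t8 B:t7
  9. 5=5c; end=60; A:t8 B:t7

end_cycle[8] = 55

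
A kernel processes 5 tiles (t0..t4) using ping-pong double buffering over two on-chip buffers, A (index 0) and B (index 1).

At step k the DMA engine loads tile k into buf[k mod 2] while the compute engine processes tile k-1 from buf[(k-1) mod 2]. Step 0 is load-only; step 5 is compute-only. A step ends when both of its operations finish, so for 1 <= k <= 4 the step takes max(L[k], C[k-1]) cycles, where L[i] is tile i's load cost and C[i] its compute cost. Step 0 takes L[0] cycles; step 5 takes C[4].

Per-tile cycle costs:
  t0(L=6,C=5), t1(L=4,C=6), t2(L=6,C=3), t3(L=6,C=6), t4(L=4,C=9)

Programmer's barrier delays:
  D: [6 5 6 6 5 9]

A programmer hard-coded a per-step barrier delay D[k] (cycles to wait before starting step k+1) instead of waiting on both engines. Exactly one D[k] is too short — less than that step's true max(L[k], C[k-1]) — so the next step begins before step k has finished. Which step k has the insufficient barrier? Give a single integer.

hazard at step 4

k=0 barrier L[0]=6→6c, D[0]=6 ok
k=1 barrier max(L[1]=4,C[0]=5)→5c, D[1]=5 ok
k=2 barrier max(L[2]=6,C[1]=6)→6c, D[2]=6 ok
k=3 barrier max(L[3]=6,C[2]=3)→6c, D[3]=6 ok
k=4 barrier max(L[4]=4,C[3]=6)→6c, D[4]=5 SHORT
k=5 barrier C[4]=9→9c, D[5]=9 ok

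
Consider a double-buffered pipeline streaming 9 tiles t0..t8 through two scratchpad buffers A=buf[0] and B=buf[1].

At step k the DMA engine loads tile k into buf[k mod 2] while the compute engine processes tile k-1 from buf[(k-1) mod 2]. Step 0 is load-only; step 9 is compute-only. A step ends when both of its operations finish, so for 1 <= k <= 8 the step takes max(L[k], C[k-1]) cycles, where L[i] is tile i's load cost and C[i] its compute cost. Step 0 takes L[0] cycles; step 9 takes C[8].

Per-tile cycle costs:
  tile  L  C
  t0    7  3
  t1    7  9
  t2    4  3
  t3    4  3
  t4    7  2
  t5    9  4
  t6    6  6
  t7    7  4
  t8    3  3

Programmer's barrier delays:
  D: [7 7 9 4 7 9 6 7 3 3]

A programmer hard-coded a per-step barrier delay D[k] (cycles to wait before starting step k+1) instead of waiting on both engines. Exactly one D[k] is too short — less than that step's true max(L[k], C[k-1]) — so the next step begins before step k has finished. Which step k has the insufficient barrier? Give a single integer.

hazard at step 8

k=0 barrier L[0]=7→7c, D[0]=7 ok
k=1 barrier max(L[1]=7,C[0]=3)→7c, D[1]=7 ok
k=2 barrier max(L[2]=4,C[1]=9)→9c, D[2]=9 ok
k=3 barrier max(L[3]=4,C[2]=3)→4c, D[3]=4 ok
k=4 barrier max(L[4]=7,C[3]=3)→7c, D[4]=7 ok
k=5 barrier max(L[5]=9,C[4]=2)→9c, D[5]=9 ok
k=6 barrier max(L[6]=6,C[5]=4)→6c, D[6]=6 ok
k=7 barrier max(L[7]=7,C[6]=6)→7c, D[7]=7 ok
k=8 barrier max(L[8]=3,C[7]=4)→4c, D[8]=3 SHORT
k=9 barrier C[8]=3→3c, D[9]=3 ok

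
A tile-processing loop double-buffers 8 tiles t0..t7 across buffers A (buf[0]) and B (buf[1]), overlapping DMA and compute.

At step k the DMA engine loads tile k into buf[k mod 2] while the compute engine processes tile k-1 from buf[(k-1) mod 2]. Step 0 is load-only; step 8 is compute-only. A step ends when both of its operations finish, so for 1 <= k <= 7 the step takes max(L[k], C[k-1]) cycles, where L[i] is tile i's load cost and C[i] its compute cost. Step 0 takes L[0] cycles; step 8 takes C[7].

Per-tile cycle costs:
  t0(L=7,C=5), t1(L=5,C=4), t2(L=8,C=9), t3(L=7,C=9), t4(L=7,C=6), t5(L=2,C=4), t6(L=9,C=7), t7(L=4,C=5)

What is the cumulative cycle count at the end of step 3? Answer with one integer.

[0] DMA t0→A (7c) ∥ CU idle ⇒ 7c, clock 7
[1] DMA t1→B (5c) ∥ CU A:t0 (5c) ⇒ 5c, clock 12
[2] DMA t2→A (8c) ∥ CU B:t1 (4c) ⇒ 8c, clock 20
[3] DMA t3→B (7c) ∥ CU A:t2 (9c) ⇒ 9c, clock 29
[4] DMA t4→A (7c) ∥ CU B:t3 (9c) ⇒ 9c, clock 38
[5] DMA t5→B (2c) ∥ CU A:t4 (6c) ⇒ 6c, clock 44
[6] DMA t6→A (9c) ∥ CU B:t5 (4c) ⇒ 9c, clock 53
[7] DMA t7→B (4c) ∥ CU A:t6 (7c) ⇒ 7c, clock 60
[8] DMA idle ∥ CU B:t7 (5c) ⇒ 5c, clock 65

end_cycle[3] = 29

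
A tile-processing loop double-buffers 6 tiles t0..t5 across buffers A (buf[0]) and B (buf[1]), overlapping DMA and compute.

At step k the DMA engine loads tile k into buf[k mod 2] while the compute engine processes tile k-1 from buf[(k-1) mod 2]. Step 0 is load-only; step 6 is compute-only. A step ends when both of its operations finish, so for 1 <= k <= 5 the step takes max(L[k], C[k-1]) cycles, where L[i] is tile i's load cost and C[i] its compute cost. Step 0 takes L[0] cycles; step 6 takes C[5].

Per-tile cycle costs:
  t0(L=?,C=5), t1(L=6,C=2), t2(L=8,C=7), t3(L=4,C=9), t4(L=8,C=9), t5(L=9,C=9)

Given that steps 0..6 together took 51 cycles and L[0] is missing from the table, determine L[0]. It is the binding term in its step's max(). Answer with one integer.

step 0 → dur = L[0]=? = L[0]  (unknown; binding)
step 1 → dur = max(L[1]=6, C[0]=5) = 6
step 2 → dur = max(L[2]=8, C[1]=2) = 8
step 3 → dur = max(L[3]=4, C[2]=7) = 7
step 4 → dur = max(L[4]=8, C[3]=9) = 9
step 5 → dur = max(L[5]=9, C[4]=9) = 9
step 6 → dur = C[5]=9 = 9
sum of known step durations = 48
dur[0] = total - known = 51 - 48 = 3
L[0] is the binding max in step 0, so L[0] = dur[0] = 3

L[0] = 3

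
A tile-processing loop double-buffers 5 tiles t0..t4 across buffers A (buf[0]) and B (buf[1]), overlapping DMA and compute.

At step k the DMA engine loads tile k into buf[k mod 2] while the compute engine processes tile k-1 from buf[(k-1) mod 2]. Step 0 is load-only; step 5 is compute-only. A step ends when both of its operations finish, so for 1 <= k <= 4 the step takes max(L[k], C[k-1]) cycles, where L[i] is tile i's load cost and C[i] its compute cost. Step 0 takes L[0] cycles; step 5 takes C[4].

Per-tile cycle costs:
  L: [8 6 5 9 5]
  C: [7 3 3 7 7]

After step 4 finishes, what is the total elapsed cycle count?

end_cycle[4] = 36

[0] DMA t0→A (8c) ∥ CU idle ⇒ 8c, clock 8
[1] DMA t1→B (6c) ∥ CU A:t0 (7c) ⇒ 7c, clock 15
[2] DMA t2→A (5c) ∥ CU B:t1 (3c) ⇒ 5c, clock 20
[3] DMA t3→B (9c) ∥ CU A:t2 (3c) ⇒ 9c, clock 29
[4] DMA t4→A (5c) ∥ CU B:t3 (7c) ⇒ 7c, clock 36
[5] DMA idle ∥ CU A:t4 (7c) ⇒ 7c, clock 43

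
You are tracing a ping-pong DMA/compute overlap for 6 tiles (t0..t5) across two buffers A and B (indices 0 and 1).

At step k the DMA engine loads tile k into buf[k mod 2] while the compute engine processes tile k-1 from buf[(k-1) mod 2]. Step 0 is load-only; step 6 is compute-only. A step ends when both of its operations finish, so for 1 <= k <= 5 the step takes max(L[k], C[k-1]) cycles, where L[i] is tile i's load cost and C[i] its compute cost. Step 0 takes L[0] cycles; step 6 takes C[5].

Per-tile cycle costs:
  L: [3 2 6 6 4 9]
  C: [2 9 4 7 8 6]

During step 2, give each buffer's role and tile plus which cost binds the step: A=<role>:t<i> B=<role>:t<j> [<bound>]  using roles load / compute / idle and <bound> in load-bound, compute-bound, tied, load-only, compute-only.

step 0: L[0]=3 → dur=3, Σ=3 | A=load:t0 B=idle [load-only]
step 1: L[1]=2 C[0]=2 → dur=2, Σ=5 | A=compute:t0 B=load:t1 [tied]
step 2: L[2]=6 C[1]=9 → dur=9, Σ=14 | A=load:t2 B=compute:t1 [compute-bound]
step 3: L[3]=6 C[2]=4 → dur=6, Σ=20 | A=compute:t2 B=load:t3 [load-bound]
step 4: L[4]=4 C[3]=7 → dur=7, Σ=27 | A=load:t4 B=compute:t3 [compute-bound]
step 5: L[5]=9 C[4]=8 → dur=9, Σ=36 | A=compute:t4 B=load:t5 [load-bound]
step 6: C[5]=6 → dur=6, Σ=42 | A=idle B=compute:t5 [compute-only]

step 2: A=load:t2 B=compute:t1 [compute-bound]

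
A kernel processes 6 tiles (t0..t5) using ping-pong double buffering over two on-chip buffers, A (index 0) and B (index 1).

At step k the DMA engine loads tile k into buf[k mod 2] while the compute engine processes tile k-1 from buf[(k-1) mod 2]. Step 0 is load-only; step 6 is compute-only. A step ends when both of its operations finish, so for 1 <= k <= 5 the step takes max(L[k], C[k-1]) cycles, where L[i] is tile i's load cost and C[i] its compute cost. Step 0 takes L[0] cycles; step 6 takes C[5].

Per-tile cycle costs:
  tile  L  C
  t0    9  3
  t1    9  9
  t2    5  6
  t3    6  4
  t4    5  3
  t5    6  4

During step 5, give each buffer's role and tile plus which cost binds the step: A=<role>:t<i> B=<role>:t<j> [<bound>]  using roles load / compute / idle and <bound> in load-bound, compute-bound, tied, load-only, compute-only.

step 0: L[0]=9 → dur=9, Σ=9 | A=load:t0 B=idle [load-only]
step 1: L[1]=9 C[0]=3 → dur=9, Σ=18 | A=compute:t0 B=load:t1 [load-bound]
step 2: L[2]=5 C[1]=9 → dur=9, Σ=27 | A=load:t2 B=compute:t1 [compute-bound]
step 3: L[3]=6 C[2]=6 → dur=6, Σ=33 | A=compute:t2 B=load:t3 [tied]
step 4: L[4]=5 C[3]=4 → dur=5, Σ=38 | A=load:t4 B=compute:t3 [load-bound]
step 5: L[5]=6 C[4]=3 → dur=6, Σ=44 | A=compute:t4 B=load:t5 [load-bound]
step 6: C[5]=4 → dur=4, Σ=48 | A=idle B=compute:t5 [compute-only]

step 5: A=compute:t4 B=load:t5 [load-bound]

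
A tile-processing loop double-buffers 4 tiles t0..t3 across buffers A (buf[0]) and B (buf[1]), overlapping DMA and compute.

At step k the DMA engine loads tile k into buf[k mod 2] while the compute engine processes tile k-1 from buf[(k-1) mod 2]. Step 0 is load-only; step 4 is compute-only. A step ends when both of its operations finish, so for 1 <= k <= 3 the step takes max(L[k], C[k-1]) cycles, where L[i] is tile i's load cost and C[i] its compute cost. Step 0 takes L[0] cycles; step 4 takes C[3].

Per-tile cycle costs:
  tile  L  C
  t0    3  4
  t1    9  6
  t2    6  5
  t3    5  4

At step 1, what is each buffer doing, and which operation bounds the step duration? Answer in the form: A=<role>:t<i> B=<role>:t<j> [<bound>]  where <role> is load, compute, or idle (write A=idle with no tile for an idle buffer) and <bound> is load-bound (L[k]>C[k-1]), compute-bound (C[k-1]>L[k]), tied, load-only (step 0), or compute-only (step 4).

  0. 3=3c; end=3; A:t0 B:-
  1. max(9,4)=9c; end=12; A:t0 B:t1
  2. max(6,6)=6c; end=18; A:t2 B:t1
  3. max(5,5)=5c; end=23; A:t2 B:t3
  4. 4=4c; end=27; A:t2 B:t3

step 1: A=compute:t0 B=load:t1 [load-bound]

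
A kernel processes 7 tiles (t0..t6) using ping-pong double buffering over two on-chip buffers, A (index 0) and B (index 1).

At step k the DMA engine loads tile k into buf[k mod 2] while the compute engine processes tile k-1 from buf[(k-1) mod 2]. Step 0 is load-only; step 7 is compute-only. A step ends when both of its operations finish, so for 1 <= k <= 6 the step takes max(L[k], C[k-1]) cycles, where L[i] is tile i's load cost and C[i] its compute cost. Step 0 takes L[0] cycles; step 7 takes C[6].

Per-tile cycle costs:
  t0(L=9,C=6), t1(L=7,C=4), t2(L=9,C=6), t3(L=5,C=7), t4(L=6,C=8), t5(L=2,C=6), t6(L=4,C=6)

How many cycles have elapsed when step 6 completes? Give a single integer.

[0] DMA t0→A (9c) ∥ CU idle ⇒ 9c, clock 9
[1] DMA t1→B (7c) ∥ CU A:t0 (6c) ⇒ 7c, clock 16
[2] DMA t2→A (9c) ∥ CU B:t1 (4c) ⇒ 9c, clock 25
[3] DMA t3→B (5c) ∥ CU A:t2 (6c) ⇒ 6c, clock 31
[4] DMA t4→A (6c) ∥ CU B:t3 (7c) ⇒ 7c, clock 38
[5] DMA t5→B (2c) ∥ CU A:t4 (8c) ⇒ 8c, clock 46
[6] DMA t6→A (4c) ∥ CU B:t5 (6c) ⇒ 6c, clock 52
[7] DMA idle ∥ CU A:t6 (6c) ⇒ 6c, clock 58

end_cycle[6] = 52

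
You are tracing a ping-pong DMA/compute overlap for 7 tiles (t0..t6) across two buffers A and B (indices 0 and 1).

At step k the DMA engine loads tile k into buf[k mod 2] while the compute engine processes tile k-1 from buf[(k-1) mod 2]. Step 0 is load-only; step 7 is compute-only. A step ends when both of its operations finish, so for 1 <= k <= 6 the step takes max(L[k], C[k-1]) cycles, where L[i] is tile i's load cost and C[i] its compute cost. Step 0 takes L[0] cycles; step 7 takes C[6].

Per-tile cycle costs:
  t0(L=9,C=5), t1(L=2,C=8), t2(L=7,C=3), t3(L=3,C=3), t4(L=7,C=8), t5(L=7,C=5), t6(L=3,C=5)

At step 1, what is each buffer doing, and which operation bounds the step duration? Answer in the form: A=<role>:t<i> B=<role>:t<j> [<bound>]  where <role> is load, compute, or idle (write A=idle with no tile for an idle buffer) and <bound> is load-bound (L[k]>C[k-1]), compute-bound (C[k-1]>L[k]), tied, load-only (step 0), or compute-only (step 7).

  0. 9=9c; end=9; A:t0 B:-
  1. max(2,5)=5c; end=14; A:t0 B:t1
  2. max(7,8)=8c; end=22; A:t2 B:t1
  3. max(3,3)=3c; end=25; A:t2 B:t3
  4. max(7,3)=7c; end=32; A:t4 B:t3
  5. max(7,8)=8c; end=40; A:t4 B:t5
  6. max(3,5)=5c; end=45; A:t6 B:t5
  7. 5=5c; end=50; A:t6 B:t5

step 1: A=compute:t0 B=load:t1 [compute-bound]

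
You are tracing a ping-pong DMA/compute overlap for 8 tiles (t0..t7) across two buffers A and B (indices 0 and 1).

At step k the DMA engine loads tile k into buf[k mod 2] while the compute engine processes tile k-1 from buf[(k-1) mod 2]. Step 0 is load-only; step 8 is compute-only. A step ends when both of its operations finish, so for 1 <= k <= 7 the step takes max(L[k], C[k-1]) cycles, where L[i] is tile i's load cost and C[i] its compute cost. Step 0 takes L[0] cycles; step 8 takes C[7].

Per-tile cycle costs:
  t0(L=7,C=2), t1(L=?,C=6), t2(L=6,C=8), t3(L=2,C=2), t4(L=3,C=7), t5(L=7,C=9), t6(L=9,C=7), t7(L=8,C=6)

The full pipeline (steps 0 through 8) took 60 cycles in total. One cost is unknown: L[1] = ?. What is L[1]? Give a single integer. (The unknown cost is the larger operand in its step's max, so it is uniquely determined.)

L[1] = 6

step 0 = dur = L[0]=7 = 7
step 1 = dur = max(L[1]=?, C[0]=2) = L[1]  (unknown; binding)
step 2 = dur = max(L[2]=6, C[1]=6) = 6
step 3 = dur = max(L[3]=2, C[2]=8) = 8
step 4 = dur = max(L[4]=3, C[3]=2) = 3
step 5 = dur = max(L[5]=7, C[4]=7) = 7
step 6 = dur = max(L[6]=9, C[5]=9) = 9
step 7 = dur = max(L[7]=8, C[6]=7) = 8
step 8 = dur = C[7]=6 = 6
sum of known step durations = 54
dur[1] = total - known = 60 - 54 = 6
L[1] is the binding max in step 1, so L[1] = dur[1] = 6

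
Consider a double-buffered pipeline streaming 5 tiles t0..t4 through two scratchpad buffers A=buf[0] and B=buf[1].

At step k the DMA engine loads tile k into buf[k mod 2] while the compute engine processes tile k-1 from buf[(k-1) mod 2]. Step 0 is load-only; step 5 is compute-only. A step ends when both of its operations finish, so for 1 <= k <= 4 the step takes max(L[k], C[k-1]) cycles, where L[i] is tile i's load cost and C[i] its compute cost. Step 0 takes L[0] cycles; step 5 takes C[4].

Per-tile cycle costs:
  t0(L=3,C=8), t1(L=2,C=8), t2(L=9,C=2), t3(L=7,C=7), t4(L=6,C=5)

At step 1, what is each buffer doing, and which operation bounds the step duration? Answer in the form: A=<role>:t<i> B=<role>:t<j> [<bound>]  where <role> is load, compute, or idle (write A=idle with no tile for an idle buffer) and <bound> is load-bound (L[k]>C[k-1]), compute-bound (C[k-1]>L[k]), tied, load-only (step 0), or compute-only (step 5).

  0. 3=3c; end=3; A:t0 B:-
  1. max(2,8)=8c; end=11; A:t0 B:t1
  2. max(9,8)=9c; end=20; A:t2 B:t1
  3. max(7,2)=7c; end=27; A:t2 B:t3
  4. max(6,7)=7c; end=34; A:t4 B:t3
  5. 5=5c; end=39; A:t4 B:t3

step 1: A=compute:t0 B=load:t1 [compute-bound]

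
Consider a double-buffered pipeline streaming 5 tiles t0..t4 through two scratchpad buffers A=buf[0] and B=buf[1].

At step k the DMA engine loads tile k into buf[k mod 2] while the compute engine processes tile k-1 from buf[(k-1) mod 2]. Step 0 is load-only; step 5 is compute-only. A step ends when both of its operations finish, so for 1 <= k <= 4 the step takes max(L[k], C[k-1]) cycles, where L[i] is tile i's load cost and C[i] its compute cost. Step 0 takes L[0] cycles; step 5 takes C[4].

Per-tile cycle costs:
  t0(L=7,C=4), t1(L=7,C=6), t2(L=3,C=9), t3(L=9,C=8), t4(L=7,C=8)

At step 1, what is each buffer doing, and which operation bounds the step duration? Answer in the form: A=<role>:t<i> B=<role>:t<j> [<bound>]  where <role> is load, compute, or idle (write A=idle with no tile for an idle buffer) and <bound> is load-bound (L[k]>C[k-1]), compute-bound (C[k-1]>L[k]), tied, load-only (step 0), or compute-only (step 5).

[0] DMA t0→A (7c) ∥ CU idle ⇒ 7c, clock 7
[1] DMA t1→B (7c) ∥ CU A:t0 (4c) ⇒ 7c, clock 14
[2] DMA t2→A (3c) ∥ CU B:t1 (6c) ⇒ 6c, clock 20
[3] DMA t3→B (9c) ∥ CU A:t2 (9c) ⇒ 9c, clock 29
[4] DMA t4→A (7c) ∥ CU B:t3 (8c) ⇒ 8c, clock 37
[5] DMA idle ∥ CU A:t4 (8c) ⇒ 8c, clock 45

step 1: A=compute:t0 B=load:t1 [load-bound]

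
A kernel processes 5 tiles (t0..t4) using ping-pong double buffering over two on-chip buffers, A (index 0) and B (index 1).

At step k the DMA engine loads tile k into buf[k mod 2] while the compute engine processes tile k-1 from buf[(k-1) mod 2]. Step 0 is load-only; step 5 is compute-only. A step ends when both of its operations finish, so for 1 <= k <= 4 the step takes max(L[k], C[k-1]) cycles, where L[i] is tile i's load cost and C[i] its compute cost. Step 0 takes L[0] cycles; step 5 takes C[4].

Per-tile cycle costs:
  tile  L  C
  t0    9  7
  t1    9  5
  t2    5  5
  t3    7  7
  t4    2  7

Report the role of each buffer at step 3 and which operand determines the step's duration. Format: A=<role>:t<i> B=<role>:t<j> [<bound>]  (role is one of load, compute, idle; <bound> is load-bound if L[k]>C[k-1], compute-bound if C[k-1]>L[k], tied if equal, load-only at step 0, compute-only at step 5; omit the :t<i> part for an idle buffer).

k=0 load=t0/9c comp=- wait=9 total=9
k=1 load=t1/9c comp=t0/7c wait=9 total=18
k=2 load=t2/5c comp=t1/5c wait=5 total=23
k=3 load=t3/7c comp=t2/5c wait=7 total=30
k=4 load=t4/2c comp=t3/7c wait=7 total=37
k=5 load=- comp=t4/7c wait=7 total=44

step 3: A=compute:t2 B=load:t3 [load-bound]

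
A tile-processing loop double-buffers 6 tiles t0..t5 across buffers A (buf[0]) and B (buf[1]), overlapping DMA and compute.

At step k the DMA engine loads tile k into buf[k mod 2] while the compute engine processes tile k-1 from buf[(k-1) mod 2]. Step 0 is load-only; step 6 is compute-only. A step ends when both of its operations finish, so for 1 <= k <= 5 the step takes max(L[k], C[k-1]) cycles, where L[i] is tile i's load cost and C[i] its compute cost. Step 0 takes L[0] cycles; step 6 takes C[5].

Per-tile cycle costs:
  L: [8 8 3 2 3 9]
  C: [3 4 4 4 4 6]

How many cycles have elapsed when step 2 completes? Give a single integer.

end_cycle[2] = 20

[0] DMA t0→A (8c) ∥ CU idle ⇒ 8c, clock 8
[1] DMA t1→B (8c) ∥ CU A:t0 (3c) ⇒ 8c, clock 16
[2] DMA t2→A (3c) ∥ CU B:t1 (4c) ⇒ 4c, clock 20
[3] DMA t3→B (2c) ∥ CU A:t2 (4c) ⇒ 4c, clock 24
[4] DMA t4→A (3c) ∥ CU B:t3 (4c) ⇒ 4c, clock 28
[5] DMA t5→B (9c) ∥ CU A:t4 (4c) ⇒ 9c, clock 37
[6] DMA idle ∥ CU B:t5 (6c) ⇒ 6c, clock 43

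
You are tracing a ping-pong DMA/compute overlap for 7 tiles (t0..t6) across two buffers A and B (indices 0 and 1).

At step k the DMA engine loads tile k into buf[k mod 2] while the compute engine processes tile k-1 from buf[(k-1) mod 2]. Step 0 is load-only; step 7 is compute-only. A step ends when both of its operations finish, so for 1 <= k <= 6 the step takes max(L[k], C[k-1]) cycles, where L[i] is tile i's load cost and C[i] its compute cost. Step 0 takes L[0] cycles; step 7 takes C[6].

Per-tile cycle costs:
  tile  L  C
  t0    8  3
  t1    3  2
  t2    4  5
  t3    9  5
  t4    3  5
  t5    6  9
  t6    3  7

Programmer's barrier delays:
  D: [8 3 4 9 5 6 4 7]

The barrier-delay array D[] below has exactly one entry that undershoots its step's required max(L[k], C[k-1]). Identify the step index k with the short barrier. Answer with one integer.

hazard at step 6

[0] required=L[0]=8=8 vs D=8 ok
[1] required=max(L[1]=3,C[0]=3)=3 vs D=3 ok
[2] required=max(L[2]=4,C[1]=2)=4 vs D=4 ok
[3] required=max(L[3]=9,C[2]=5)=9 vs D=9 ok
[4] required=max(L[4]=3,C[3]=5)=5 vs D=5 ok
[5] required=max(L[5]=6,C[4]=5)=6 vs D=6 ok
[6] required=max(L[6]=3,C[5]=9)=9 vs D=4 SHORT
[7] required=C[6]=7=7 vs D=7 ok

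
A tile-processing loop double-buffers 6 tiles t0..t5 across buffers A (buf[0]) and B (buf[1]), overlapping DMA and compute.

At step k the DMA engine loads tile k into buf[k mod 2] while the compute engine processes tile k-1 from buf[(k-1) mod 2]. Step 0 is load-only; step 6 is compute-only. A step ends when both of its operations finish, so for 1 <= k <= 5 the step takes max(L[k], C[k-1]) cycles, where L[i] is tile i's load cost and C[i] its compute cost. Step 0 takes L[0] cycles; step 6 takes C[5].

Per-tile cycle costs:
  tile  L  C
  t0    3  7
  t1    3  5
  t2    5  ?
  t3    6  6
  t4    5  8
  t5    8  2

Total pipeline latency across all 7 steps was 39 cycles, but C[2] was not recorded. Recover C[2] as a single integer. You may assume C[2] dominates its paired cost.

step 0: dur = L[0]=3 = 3
step 1: dur = max(L[1]=3, C[0]=7) = 7
step 2: dur = max(L[2]=5, C[1]=5) = 5
step 3: dur = max(L[3]=6, C[2]=?) = C[2]  (unknown; binding)
step 4: dur = max(L[4]=5, C[3]=6) = 6
step 5: dur = max(L[5]=8, C[4]=8) = 8
step 6: dur = C[5]=2 = 2
sum of known step durations = 31
dur[3] = total - known = 39 - 31 = 8
C[2] is the binding max in step 3, so C[2] = dur[3] = 8

C[2] = 8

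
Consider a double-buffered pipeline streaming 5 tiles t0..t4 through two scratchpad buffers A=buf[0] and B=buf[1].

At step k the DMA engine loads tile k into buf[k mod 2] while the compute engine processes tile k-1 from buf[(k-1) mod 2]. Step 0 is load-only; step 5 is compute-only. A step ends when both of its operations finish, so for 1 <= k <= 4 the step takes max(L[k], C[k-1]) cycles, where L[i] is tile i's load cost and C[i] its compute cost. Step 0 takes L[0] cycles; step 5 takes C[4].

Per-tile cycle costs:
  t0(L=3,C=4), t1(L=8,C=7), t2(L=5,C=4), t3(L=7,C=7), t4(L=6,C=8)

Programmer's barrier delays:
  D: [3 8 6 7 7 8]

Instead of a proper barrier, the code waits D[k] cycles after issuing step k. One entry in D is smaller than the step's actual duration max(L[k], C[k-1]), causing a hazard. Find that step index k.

k=0 barrier L[0]=3→3c, D[0]=3 ok
k=1 barrier max(L[1]=8,C[0]=4)→8c, D[1]=8 ok
k=2 barrier max(L[2]=5,C[1]=7)→7c, D[2]=6 SHORT
k=3 barrier max(L[3]=7,C[2]=4)→7c, D[3]=7 ok
k=4 barrier max(L[4]=6,C[3]=7)→7c, D[4]=7 ok
k=5 barrier C[4]=8→8c, D[5]=8 ok

hazard at step 2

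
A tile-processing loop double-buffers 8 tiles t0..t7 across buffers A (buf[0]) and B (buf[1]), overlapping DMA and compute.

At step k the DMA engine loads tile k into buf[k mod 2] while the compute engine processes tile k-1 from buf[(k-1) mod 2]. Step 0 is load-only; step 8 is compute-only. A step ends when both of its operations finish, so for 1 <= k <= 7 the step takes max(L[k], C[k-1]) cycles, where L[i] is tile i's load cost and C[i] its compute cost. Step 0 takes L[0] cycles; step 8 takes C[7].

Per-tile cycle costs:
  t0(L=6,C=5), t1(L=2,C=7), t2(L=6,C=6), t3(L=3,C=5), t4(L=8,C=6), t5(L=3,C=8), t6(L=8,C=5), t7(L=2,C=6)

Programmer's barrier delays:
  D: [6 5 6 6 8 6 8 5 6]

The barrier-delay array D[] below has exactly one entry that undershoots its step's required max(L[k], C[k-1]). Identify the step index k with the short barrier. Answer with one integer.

k=0 barrier L[0]=6→6c, D[0]=6 ok
k=1 barrier max(L[1]=2,C[0]=5)→5c, D[1]=5 ok
k=2 barrier max(L[2]=6,C[1]=7)→7c, D[2]=6 SHORT
k=3 barrier max(L[3]=3,C[2]=6)→6c, D[3]=6 ok
k=4 barrier max(L[4]=8,C[3]=5)→8c, D[4]=8 ok
k=5 barrier max(L[5]=3,C[4]=6)→6c, D[5]=6 ok
k=6 barrier max(L[6]=8,C[5]=8)→8c, D[6]=8 ok
k=7 barrier max(L[7]=2,C[6]=5)→5c, D[7]=5 ok
k=8 barrier C[7]=6→6c, D[8]=6 ok

hazard at step 2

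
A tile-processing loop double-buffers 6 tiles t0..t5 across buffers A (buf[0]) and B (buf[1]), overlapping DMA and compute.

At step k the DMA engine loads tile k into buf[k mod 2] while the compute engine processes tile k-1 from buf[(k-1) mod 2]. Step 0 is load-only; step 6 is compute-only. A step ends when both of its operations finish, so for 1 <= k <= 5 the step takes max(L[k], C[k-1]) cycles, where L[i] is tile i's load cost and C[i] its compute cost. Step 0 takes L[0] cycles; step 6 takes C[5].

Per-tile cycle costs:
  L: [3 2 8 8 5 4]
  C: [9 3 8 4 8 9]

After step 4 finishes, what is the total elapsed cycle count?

end_cycle[4] = 33

  0. 3=3c; end=3; A:t0 B:-
  1. max(2,9)=9c; end=12; A:t0 B:t1
  2. max(8,3)=8c; end=20; A:t2 B:t1
  3. max(8,8)=8c; end=28; A:t2 B:t3
  4. max(5,4)=5c; end=33; A:t4 B:t3
  5. max(4,8)=8c; end=41; A:t4 B:t5
  6. 9=9c; end=50; A:t4 B:t5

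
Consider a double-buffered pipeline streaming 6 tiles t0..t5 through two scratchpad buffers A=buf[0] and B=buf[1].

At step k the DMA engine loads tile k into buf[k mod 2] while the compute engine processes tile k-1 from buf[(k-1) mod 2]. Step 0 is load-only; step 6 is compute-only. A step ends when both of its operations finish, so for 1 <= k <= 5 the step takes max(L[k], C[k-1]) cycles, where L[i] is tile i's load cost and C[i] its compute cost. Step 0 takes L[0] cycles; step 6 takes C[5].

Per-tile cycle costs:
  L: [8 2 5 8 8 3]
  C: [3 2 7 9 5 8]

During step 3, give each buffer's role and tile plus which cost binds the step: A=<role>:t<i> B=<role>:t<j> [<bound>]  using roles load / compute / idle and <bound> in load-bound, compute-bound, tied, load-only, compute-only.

step 3: A=compute:t2 B=load:t3 [load-bound]

k=0 load=t0/8c comp=- wait=8 total=8
k=1 load=t1/2c comp=t0/3c wait=3 total=11
k=2 load=t2/5c comp=t1/2c wait=5 total=16
k=3 load=t3/8c comp=t2/7c wait=8 total=24
k=4 load=t4/8c comp=t3/9c wait=9 total=33
k=5 load=t5/3c comp=t4/5c wait=5 total=38
k=6 load=- comp=t5/8c wait=8 total=46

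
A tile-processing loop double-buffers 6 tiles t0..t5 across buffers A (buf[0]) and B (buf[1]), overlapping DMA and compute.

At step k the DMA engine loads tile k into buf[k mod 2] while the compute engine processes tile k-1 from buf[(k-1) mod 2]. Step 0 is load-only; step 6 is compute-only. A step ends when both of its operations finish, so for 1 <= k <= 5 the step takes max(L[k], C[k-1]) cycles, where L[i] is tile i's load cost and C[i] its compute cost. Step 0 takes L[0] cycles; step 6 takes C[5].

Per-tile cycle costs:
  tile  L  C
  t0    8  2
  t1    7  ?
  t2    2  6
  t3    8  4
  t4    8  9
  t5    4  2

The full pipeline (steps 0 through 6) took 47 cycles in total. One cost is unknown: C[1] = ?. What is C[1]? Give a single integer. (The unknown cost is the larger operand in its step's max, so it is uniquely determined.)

C[1] = 5

step 0 | dur = L[0]=8 = 8
step 1 | dur = max(L[1]=7, C[0]=2) = 7
step 2 | dur = max(L[2]=2, C[1]=?) = C[1]  (unknown; binding)
step 3 | dur = max(L[3]=8, C[2]=6) = 8
step 4 | dur = max(L[4]=8, C[3]=4) = 8
step 5 | dur = max(L[5]=4, C[4]=9) = 9
step 6 | dur = C[5]=2 = 2
sum of known step durations = 42
dur[2] = total - known = 47 - 42 = 5
C[1] is the binding max in step 2, so C[1] = dur[2] = 5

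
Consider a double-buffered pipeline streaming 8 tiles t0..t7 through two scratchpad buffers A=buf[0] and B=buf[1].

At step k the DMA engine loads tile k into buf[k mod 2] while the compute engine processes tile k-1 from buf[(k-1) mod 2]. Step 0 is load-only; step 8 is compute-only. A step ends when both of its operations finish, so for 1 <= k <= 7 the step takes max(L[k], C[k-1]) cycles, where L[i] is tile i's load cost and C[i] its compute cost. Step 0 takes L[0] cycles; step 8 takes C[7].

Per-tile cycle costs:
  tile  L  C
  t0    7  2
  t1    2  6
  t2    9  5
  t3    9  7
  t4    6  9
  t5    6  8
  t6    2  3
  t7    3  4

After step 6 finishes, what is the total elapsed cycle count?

end_cycle[6] = 51

k=0 load=t0/7c comp=- wait=7 total=7
k=1 load=t1/2c comp=t0/2c wait=2 total=9
k=2 load=t2/9c comp=t1/6c wait=9 total=18
k=3 load=t3/9c comp=t2/5c wait=9 total=27
k=4 load=t4/6c comp=t3/7c wait=7 total=34
k=5 load=t5/6c comp=t4/9c wait=9 total=43
k=6 load=t6/2c comp=t5/8c wait=8 total=51
k=7 load=t7/3c comp=t6/3c wait=3 total=54
k=8 load=- comp=t7/4c wait=4 total=58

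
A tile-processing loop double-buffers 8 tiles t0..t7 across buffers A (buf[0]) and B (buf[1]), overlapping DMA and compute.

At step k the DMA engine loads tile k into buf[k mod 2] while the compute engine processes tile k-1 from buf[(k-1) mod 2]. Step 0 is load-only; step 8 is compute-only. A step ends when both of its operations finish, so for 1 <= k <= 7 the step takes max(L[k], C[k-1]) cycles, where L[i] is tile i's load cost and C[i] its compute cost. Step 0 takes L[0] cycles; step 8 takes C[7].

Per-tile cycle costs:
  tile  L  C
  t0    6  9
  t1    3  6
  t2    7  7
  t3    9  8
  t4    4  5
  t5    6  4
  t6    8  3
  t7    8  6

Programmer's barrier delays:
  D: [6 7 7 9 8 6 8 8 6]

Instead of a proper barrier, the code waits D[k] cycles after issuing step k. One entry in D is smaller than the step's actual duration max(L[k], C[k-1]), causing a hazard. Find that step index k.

hazard at step 1

[0] required=L[0]=6=6 vs D=6 ok
[1] required=max(L[1]=3,C[0]=9)=9 vs D=7 SHORT
[2] required=max(L[2]=7,C[1]=6)=7 vs D=7 ok
[3] required=max(L[3]=9,C[2]=7)=9 vs D=9 ok
[4] required=max(L[4]=4,C[3]=8)=8 vs D=8 ok
[5] required=max(L[5]=6,C[4]=5)=6 vs D=6 ok
[6] required=max(L[6]=8,C[5]=4)=8 vs D=8 ok
[7] required=max(L[7]=8,C[6]=3)=8 vs D=8 ok
[8] required=C[7]=6=6 vs D=6 ok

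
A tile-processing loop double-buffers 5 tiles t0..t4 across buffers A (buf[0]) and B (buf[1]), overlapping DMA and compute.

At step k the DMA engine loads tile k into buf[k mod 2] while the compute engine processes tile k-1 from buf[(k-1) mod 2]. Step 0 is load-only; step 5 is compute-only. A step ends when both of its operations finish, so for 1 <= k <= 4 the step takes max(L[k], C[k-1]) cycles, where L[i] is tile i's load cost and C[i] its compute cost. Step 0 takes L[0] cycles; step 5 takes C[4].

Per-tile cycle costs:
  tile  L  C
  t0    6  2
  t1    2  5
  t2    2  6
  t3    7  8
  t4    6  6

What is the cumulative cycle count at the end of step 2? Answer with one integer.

step 0: L[0]=6 → dur=6, Σ=6 | A=load:t0 B=idle [load-only]
step 1: L[1]=2 C[0]=2 → dur=2, Σ=8 | A=compute:t0 B=load:t1 [tied]
step 2: L[2]=2 C[1]=5 → dur=5, Σ=13 | A=load:t2 B=compute:t1 [compute-bound]
step 3: L[3]=7 C[2]=6 → dur=7, Σ=20 | A=compute:t2 B=load:t3 [load-bound]
step 4: L[4]=6 C[3]=8 → dur=8, Σ=28 | A=load:t4 B=compute:t3 [compute-bound]
step 5: C[4]=6 → dur=6, Σ=34 | A=compute:t4 B=idle [compute-only]

end_cycle[2] = 13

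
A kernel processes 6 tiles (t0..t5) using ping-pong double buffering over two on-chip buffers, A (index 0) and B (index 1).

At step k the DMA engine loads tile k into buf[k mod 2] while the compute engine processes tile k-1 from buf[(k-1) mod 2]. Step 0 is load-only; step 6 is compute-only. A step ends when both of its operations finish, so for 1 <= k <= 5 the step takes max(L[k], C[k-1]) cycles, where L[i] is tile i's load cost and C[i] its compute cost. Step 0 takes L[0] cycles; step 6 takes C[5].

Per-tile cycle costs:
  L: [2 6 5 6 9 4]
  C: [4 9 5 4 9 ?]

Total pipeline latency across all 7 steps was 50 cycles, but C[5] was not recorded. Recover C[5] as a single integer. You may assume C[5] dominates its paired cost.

C[5] = 9

step 0 | dur = L[0]=2 = 2
step 1 | dur = max(L[1]=6, C[0]=4) = 6
step 2 | dur = max(L[2]=5, C[1]=9) = 9
step 3 | dur = max(L[3]=6, C[2]=5) = 6
step 4 | dur = max(L[4]=9, C[3]=4) = 9
step 5 | dur = max(L[5]=4, C[4]=9) = 9
step 6 | dur = C[5]=? = C[5]  (unknown; binding)
sum of known step durations = 41
dur[6] = total - known = 50 - 41 = 9
C[5] is the binding max in step 6, so C[5] = dur[6] = 9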